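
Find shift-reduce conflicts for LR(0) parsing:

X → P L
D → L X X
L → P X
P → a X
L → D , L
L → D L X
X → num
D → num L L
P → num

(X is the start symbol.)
Yes — I7: [X → P L .] vs [P → . a X]; I9: [P → num .] vs [D → . num L L]; I11: [D → num L L .] vs [P → . a X]; I14: [P → num .] vs [D → . num L L]; I19: [L → D L X .] vs [P → . a X]; I20: [L → D , L .] vs [P → . a X]

Augment with X' → X and build the canonical LR(0) collection (I0 = CLOSURE({[X' → . X]}), then GOTO on every symbol after a dot until no new states appear). It has 21 states:
  I0: { [P → . a X], [P → . num], [X → . P L], [X → . num], [X' → . X] }  — shift
  I1: { [D → . L X X], [D → . num L L], [L → . D , L], [L → . D L X], [L → . P X], [P → . a X], [P → . num], [X → P . L] }  — shift
  I2: { [X' → X .] }  — accept
  I3: { [P → . a X], [P → . num], [P → a . X], [X → . P L], [X → . num] }  — shift
  I4: { [P → num .], [X → num .] }  — 2 reduces
  I5: { [P → a X .] }  — reduce
  I6: { [D → . L X X], [D → . num L L], [L → . D , L], [L → . D L X], [L → . P X], [L → D . , L], [L → D . L X], [P → . a X], [P → . num] }  — shift
  I7: { [D → L . X X], [P → . a X], [P → . num], [X → . P L], [X → . num], [X → P L .] }  — shift, reduce
  I8: { [L → P . X], [P → . a X], [P → . num], [X → . P L], [X → . num] }  — shift
  I9: { [D → . L X X], [D → . num L L], [D → num . L L], [L → . D , L], [L → . D L X], [L → . P X], [P → . a X], [P → . num], [P → num .] }  — shift, reduce
  I10: { [D → . L X X], [D → . num L L], [D → L . X X], [D → num L . L], [L → . D , L], [L → . D L X], [L → . P X], [P → . a X], [P → . num], [X → . P L], [X → . num] }  — shift
  I11: { [D → L . X X], [D → num L L .], [P → . a X], [P → . num], [X → . P L], [X → . num] }  — shift, reduce
  I12: { [D → . L X X], [D → . num L L], [L → . D , L], [L → . D L X], [L → . P X], [L → P . X], [P → . a X], [P → . num], [X → . P L], [X → . num], [X → P . L] }  — shift
  I13: { [D → L X . X], [P → . a X], [P → . num], [X → . P L], [X → . num] }  — shift
  I14: { [D → . L X X], [D → . num L L], [D → num . L L], [L → . D , L], [L → . D L X], [L → . P X], [P → . a X], [P → . num], [P → num .], [X → num .] }  — shift, 2 reduces
  I15: { [D → L X X .] }  — reduce
  I16: { [L → P X .] }  — reduce
  I17: { [D → . L X X], [D → . num L L], [L → . D , L], [L → . D L X], [L → . P X], [L → D , . L], [P → . a X], [P → . num] }  — shift
  I18: { [D → L . X X], [L → D L . X], [P → . a X], [P → . num], [X → . P L], [X → . num] }  — shift
  I19: { [D → L X . X], [L → D L X .], [P → . a X], [P → . num], [X → . P L], [X → . num] }  — shift, reduce
  I20: { [D → L . X X], [L → D , L .], [P → . a X], [P → . num], [X → . P L], [X → . num] }  — shift, reduce

I7 contains reduce item [X → P L .] and shift items [P → . a X], [P → . num], [X → . num] — shift-reduce conflict.
I9 contains reduce item [P → num .] and shift items [D → . num L L], [P → . a X], [P → . num] — shift-reduce conflict.
I11 contains reduce item [D → num L L .] and shift items [P → . a X], [P → . num], [X → . num] — shift-reduce conflict.
I14 contains reduce items [P → num .], [X → num .] and shift items [D → . num L L], [P → . a X], [P → . num] — shift-reduce conflict.
I19 contains reduce item [L → D L X .] and shift items [P → . a X], [P → . num], [X → . num] — shift-reduce conflict.
I20 contains reduce item [L → D , L .] and shift items [P → . a X], [P → . num], [X → . num] — shift-reduce conflict.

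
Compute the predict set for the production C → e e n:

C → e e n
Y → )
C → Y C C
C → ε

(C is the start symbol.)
{ 'e' }

PREDICT(C → e e n) = (FIRST(RHS) \ {ε}) ∪ (FOLLOW(C) if ε ∈ FIRST(RHS), i.e. RHS ⇒* ε)
FIRST(e e n) = { 'e' }
ε ∉ FIRST(e e n), so FOLLOW(C) is not added.
PREDICT(C → e e n) = { 'e' }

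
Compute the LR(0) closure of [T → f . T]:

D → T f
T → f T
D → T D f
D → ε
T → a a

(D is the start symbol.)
{ [T → . a a], [T → . f T], [T → f . T] }

Start with: [T → f . T]
  [T → f . T] has the dot before T: add [T → . f T], [T → . a a]
No further items can be added.

CLOSURE = { [T → . a a], [T → . f T], [T → f . T] }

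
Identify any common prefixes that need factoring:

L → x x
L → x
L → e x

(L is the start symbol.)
Left-factoring is needed when two productions for the same non-terminal
share a common prefix on the right-hand side.

Productions for L:
  L → x x
  L → x
  L → e x

Found common prefix 'x' in productions for L

Answer: Yes, L has productions with common prefix 'x'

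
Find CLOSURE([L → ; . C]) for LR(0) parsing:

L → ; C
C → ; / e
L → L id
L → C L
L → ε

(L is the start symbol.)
To compute CLOSURE, for each item [A → α.Bβ] where B is a non-terminal, add [B → .γ] for all productions B → γ; repeat for the newly added items until nothing changes.

Start with: [L → ; . C]
  [L → ; . C] has the dot before C: add [C → . ; / e]
No further items can be added.

CLOSURE = { [C → . ; / e], [L → ; . C] }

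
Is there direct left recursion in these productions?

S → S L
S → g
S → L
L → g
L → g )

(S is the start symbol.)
Direct left recursion occurs when N → N α for some non-terminal N (the right-hand side begins with the left-hand side itself).

S → S L: LEFT RECURSIVE (starts with S)
S → g: starts with g
S → L: starts with L
L → g: starts with g
L → g ): starts with g

The grammar has direct left recursion on: S.

Answer: Yes, S is left-recursive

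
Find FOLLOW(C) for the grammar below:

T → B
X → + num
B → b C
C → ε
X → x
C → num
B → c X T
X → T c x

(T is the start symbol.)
{ $, 'c' }

In B → b C: C is at the end, add FOLLOW(B)

The FOLLOW sets referred to above (computed the same way, to a fixed point):
  FOLLOW(B) = { $, 'c' }

Taking the union: FOLLOW(C) = { $, 'c' }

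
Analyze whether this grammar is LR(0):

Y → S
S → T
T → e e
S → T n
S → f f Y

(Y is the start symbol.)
Augment with Y' → Y and build the canonical LR(0) collection (I0 = CLOSURE({[Y' → . Y]}), then GOTO on every symbol after a dot until no new states appear). It has 10 states:
  I0: { [S → . T n], [S → . T], [S → . f f Y], [T → . e e], [Y → . S], [Y' → . Y] }  — shift
  I1: { [Y → S .] }  — reduce
  I2: { [S → T . n], [S → T .] }  — shift, reduce
  I3: { [Y' → Y .] }  — accept
  I4: { [T → e . e] }  — shift
  I5: { [S → f . f Y] }  — shift
  I6: { [S → . T n], [S → . T], [S → . f f Y], [S → f f . Y], [T → . e e], [Y → . S] }  — shift
  I7: { [S → f f Y .] }  — reduce
  I8: { [T → e e .] }  — reduce
  I9: { [S → T n .] }  — reduce

Conflict in state I2:
  Shift-reduce conflict between [S → T .] and [S → T . n]
So the grammar is NOT LR(0).

Answer: No. Shift-reduce conflict between [S → T .] and [S → T . n]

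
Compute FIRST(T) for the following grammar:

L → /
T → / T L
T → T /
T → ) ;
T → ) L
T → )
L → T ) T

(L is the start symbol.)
{ ')', '/' }

To compute FIRST(T), examine every production with T on the left-hand side, reading each right-hand side left to right until a non-nullable symbol is reached.

From T → / T L:
  - '/' is a terminal: add '/' and stop
From T → T /:
  - T is the symbol being defined: contributes nothing new
    T is not nullable, so stop
From T → ) ;:
  - ')' is a terminal: add ')' and stop
From T → ) L:
  - ')' is a terminal: add ')' and stop
From T → ):
  - ')' is a terminal: add ')' and stop

Collecting: FIRST(T) = { ')', '/' }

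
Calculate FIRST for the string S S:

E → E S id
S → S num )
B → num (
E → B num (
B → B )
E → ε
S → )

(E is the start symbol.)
FIRST sets of the non-terminals involved (from the grammar, by fixed-point iteration):
  FIRST(S) = { ')' }

To compute FIRST(S S), process the symbols left to right:
Symbol S is a non-terminal. Add FIRST(S) \ {ε} = { ')' }
S is not nullable (ε ∉ FIRST(S)), so stop here.
FIRST(S S) = { ')' }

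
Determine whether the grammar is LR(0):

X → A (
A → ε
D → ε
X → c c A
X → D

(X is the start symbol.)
Augment with X' → X and build the canonical LR(0) collection (I0 = CLOSURE({[X' → . X]}), then GOTO on every symbol after a dot until no new states appear). It has 8 states:
  I0: { [A → .], [D → .], [X → . A (], [X → . D], [X → . c c A], [X' → . X] }  — shift, 2 reduces
  I1: { [X → A . (] }  — shift
  I2: { [X → D .] }  — reduce
  I3: { [X' → X .] }  — accept
  I4: { [X → c . c A] }  — shift
  I5: { [A → .], [X → c c . A] }  — reduce
  I6: { [X → c c A .] }  — reduce
  I7: { [X → A ( .] }  — reduce

Conflict in state I0:
  Shift-reduce conflict between [A → .] and [X → . c c A]
So the grammar is NOT LR(0).

Answer: No. Shift-reduce conflict between [A → .] and [X → . c c A]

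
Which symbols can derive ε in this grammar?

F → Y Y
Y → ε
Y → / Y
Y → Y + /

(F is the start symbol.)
ε-productions: Y → ε
So Y is immediately nullable.
F → Y Y: every symbol on the right is nullable, so F is nullable too.
Every non-terminal is now nullable.
Nullable = { 'F', 'Y' }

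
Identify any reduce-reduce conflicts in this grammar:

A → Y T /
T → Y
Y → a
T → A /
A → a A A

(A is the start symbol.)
No reduce-reduce conflicts

Augment with A' → A and build the canonical LR(0) collection (I0 = CLOSURE({[A' → . A]}), then GOTO on every symbol after a dot until no new states appear). It has 11 states:
  I0: { [A → . Y T /], [A → . a A A], [A' → . A], [Y → . a] }  — shift
  I1: { [A' → A .] }  — accept
  I2: { [A → . Y T /], [A → . a A A], [A → Y . T /], [T → . A /], [T → . Y], [Y → . a] }  — shift
  I3: { [A → . Y T /], [A → . a A A], [A → a . A A], [Y → . a], [Y → a .] }  — shift, reduce
  I4: { [A → . Y T /], [A → . a A A], [A → a A . A], [Y → . a] }  — shift
  I5: { [A → a A A .] }  — reduce
  I6: { [T → A . /] }  — shift
  I7: { [A → Y T . /] }  — shift
  I8: { [A → . Y T /], [A → . a A A], [A → Y . T /], [T → . A /], [T → . Y], [T → Y .], [Y → . a] }  — shift, reduce
  I9: { [A → Y T / .] }  — reduce
  I10: { [T → A / .] }  — reduce

No state contains more than one complete item.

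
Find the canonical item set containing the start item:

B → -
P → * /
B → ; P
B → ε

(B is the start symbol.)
{ [B → . -], [B → . ; P], [B → .], [B' → . B] }

First, augment the grammar with B' → B
I₀ = CLOSURE({ [B' → . B] }):
  [B' → . B] has the dot before B: add [B → . -], [B → . ; P], [B → .]
No further items can be added.

I₀ = { [B → . -], [B → . ; P], [B → .], [B' → . B] }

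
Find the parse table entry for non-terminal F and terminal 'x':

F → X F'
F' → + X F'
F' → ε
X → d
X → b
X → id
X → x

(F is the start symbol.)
F → X F'

To find M[F, 'x'], we find productions for F where 'x' is in the predict set (PREDICT(N → α) = (FIRST(α) \ {ε}) ∪ (FOLLOW(N) if α ⇒* ε)).

Relevant sets:
  FIRST(X) = { 'b', 'd', 'id', 'x' }

F → X F': PREDICT = { 'b', 'd', 'id', 'x' }
  'x' is in predict set, so this production goes in M[F, 'x']

M[F, 'x'] = F → X F'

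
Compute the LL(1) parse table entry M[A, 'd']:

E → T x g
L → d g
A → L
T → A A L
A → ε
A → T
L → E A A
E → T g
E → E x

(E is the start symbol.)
To find M[A, 'd'], we find productions for A where 'd' is in the predict set (PREDICT(N → α) = (FIRST(α) \ {ε}) ∪ (FOLLOW(N) if α ⇒* ε)).

Relevant sets:
  FIRST(L) = { 'd' }
  FIRST(T) = { 'd' }
  FOLLOW(A) = { 'd', 'g', 'x' }

A → L: PREDICT = { 'd' }
  'd' is in predict set, so this production goes in M[A, 'd']
A → ε: PREDICT = { 'd', 'g', 'x' }
  'd' is in predict set, so this production goes in M[A, 'd']
A → T: PREDICT = { 'd' }
  'd' is in predict set, so this production goes in M[A, 'd']

M[A, 'd'] = A → L, A → ε, A → T  (a multiply-defined cell — the grammar is not LL(1))

Answer: A → L, A → ε, A → T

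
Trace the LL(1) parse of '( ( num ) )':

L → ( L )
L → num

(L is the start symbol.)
LL(1) parsing maintains a stack (initially the start symbol over $) and the input. At each step: if the stack top is a terminal, match it against the current input token; if it is a non-terminal N, replace it with the RHS of M[N, lookahead] (the unique production whose predict set contains the lookahead).

Stack is shown with the top on the left.

Stack      Input          Action
--------------------------------
L $        ( ( num ) ) $  output L → ( L )
( L ) $    ( ( num ) ) $  match '('
L ) $      ( num ) ) $    output L → ( L )
( L ) ) $  ( num ) ) $    match '('
L ) ) $    num ) ) $      output L → num
num ) ) $  num ) ) $      match 'num'
) ) $      ) ) $          match ')'
) $        ) $            match ')'
$          $              accept

The string is accepted.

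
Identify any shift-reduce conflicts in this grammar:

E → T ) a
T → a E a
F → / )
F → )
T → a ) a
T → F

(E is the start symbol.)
Yes — I7: [F → ) .] vs [T → a ) . a]

A shift-reduce conflict occurs when an LR(0) state has both:
  - a complete (reduce) item [A → α .] (dot at the end), and
  - a shift item [B → β . c γ] (dot before a terminal).

Augment with E' → E and build the canonical LR(0) collection (I0 = CLOSURE({[E' → . E]}), then GOTO on every symbol after a dot until no new states appear). It has 14 states:
  I0: { [E → . T ) a], [E' → . E], [F → . )], [F → . / )], [T → . F], [T → . a ) a], [T → . a E a] }  — shift
  I1: { [F → ) .] }  — reduce
  I2: { [F → / . )] }  — shift
  I3: { [E' → E .] }  — accept
  I4: { [T → F .] }  — reduce
  I5: { [E → T . ) a] }  — shift
  I6: { [E → . T ) a], [F → . )], [F → . / )], [T → . F], [T → . a ) a], [T → . a E a], [T → a . ) a], [T → a . E a] }  — shift
  I7: { [F → ) .], [T → a ) . a] }  — shift, reduce
  I8: { [T → a E . a] }  — shift
  I9: { [T → a E a .] }  — reduce
  I10: { [T → a ) a .] }  — reduce
  I11: { [E → T ) . a] }  — shift
  I12: { [E → T ) a .] }  — reduce
  I13: { [F → / ) .] }  — reduce

I7 contains reduce item [F → ) .] and shift item [T → a ) . a] — shift-reduce conflict.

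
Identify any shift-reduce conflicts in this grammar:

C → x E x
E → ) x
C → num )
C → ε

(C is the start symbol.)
Yes — I0: [C → .] vs [C → . num )]

A shift-reduce conflict occurs when an LR(0) state has both:
  - a complete (reduce) item [A → α .] (dot at the end), and
  - a shift item [B → β . c γ] (dot before a terminal).

Augment with C' → C and build the canonical LR(0) collection (I0 = CLOSURE({[C' → . C]}), then GOTO on every symbol after a dot until no new states appear). It has 9 states:
  I0: { [C → . num )], [C → . x E x], [C → .], [C' → . C] }  — shift, reduce
  I1: { [C' → C .] }  — accept
  I2: { [C → num . )] }  — shift
  I3: { [C → x . E x], [E → . ) x] }  — shift
  I4: { [E → ) . x] }  — shift
  I5: { [C → x E . x] }  — shift
  I6: { [C → x E x .] }  — reduce
  I7: { [E → ) x .] }  — reduce
  I8: { [C → num ) .] }  — reduce

I0 contains reduce item [C → .] and shift items [C → . num )], [C → . x E x] — shift-reduce conflict.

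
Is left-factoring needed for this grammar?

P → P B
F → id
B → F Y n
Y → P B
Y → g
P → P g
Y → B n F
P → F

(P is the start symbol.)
Yes, P has productions with common prefix 'P'

Left-factoring is needed when two productions for the same non-terminal
share a common prefix on the right-hand side.

Productions for P:
  P → P B
  P → P g
  P → F
Productions for Y:
  Y → P B
  Y → g
  Y → B n F

Found common prefix 'P' in productions for P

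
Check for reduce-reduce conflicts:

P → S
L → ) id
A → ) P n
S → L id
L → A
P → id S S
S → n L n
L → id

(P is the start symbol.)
Yes — I15: [L → ) id .] vs [L → id .]

A reduce-reduce conflict occurs when an LR(0) state has two complete items [A → α .] and [B → β .] — both call for a reduction, and with no lookahead the parser cannot choose between them.

Augment with P' → P and build the canonical LR(0) collection (I0 = CLOSURE({[P' → . P]}), then GOTO on every symbol after a dot until no new states appear). It has 17 states:
  I0: { [A → . ) P n], [L → . ) id], [L → . A], [L → . id], [P → . S], [P → . id S S], [P' → . P], [S → . L id], [S → . n L n] }  — shift
  I1: { [A → ) . P n], [A → . ) P n], [L → ) . id], [L → . ) id], [L → . A], [L → . id], [P → . S], [P → . id S S], [S → . L id], [S → . n L n] }  — shift
  I2: { [L → A .] }  — reduce
  I3: { [S → L . id] }  — shift
  I4: { [P' → P .] }  — accept
  I5: { [P → S .] }  — reduce
  I6: { [A → . ) P n], [L → . ) id], [L → . A], [L → . id], [L → id .], [P → id . S S], [S → . L id], [S → . n L n] }  — shift, reduce
  I7: { [A → . ) P n], [L → . ) id], [L → . A], [L → . id], [S → n . L n] }  — shift
  I8: { [S → n L . n] }  — shift
  I9: { [L → id .] }  — reduce
  I10: { [S → n L n .] }  — reduce
  I11: { [A → . ) P n], [L → . ) id], [L → . A], [L → . id], [P → id S . S], [S → . L id], [S → . n L n] }  — shift
  I12: { [P → id S S .] }  — reduce
  I13: { [S → L id .] }  — reduce
  I14: { [A → ) P . n] }  — shift
  I15: { [A → . ) P n], [L → ) id .], [L → . ) id], [L → . A], [L → . id], [L → id .], [P → id . S S], [S → . L id], [S → . n L n] }  — shift, 2 reduces
  I16: { [A → ) P n .] }  — reduce

I15 contains complete items [L → ) id .], [L → id .] — reduce-reduce conflict.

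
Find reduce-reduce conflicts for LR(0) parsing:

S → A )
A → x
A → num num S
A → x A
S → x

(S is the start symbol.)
A reduce-reduce conflict occurs when an LR(0) state has two complete items [A → α .] and [B → β .] — both call for a reduction, and with no lookahead the parser cannot choose between them.

Augment with S' → S and build the canonical LR(0) collection (I0 = CLOSURE({[S' → . S]}), then GOTO on every symbol after a dot until no new states appear). It has 10 states:
  I0: { [A → . num num S], [A → . x A], [A → . x], [S → . A )], [S → . x], [S' → . S] }  — shift
  I1: { [S → A . )] }  — shift
  I2: { [S' → S .] }  — accept
  I3: { [A → num . num S] }  — shift
  I4: { [A → . num num S], [A → . x A], [A → . x], [A → x . A], [A → x .], [S → x .] }  — shift, 2 reduces
  I5: { [A → x A .] }  — reduce
  I6: { [A → . num num S], [A → . x A], [A → . x], [A → x . A], [A → x .] }  — shift, reduce
  I7: { [A → . num num S], [A → . x A], [A → . x], [A → num num . S], [S → . A )], [S → . x] }  — shift
  I8: { [A → num num S .] }  — reduce
  I9: { [S → A ) .] }  — reduce

I4 contains complete items [A → x .], [S → x .] — reduce-reduce conflict.

Answer: Yes — I4: [A → x .] vs [S → x .]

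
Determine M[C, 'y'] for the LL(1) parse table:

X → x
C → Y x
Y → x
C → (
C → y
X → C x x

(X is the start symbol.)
To find M[C, 'y'], we find productions for C where 'y' is in the predict set (PREDICT(N → α) = (FIRST(α) \ {ε}) ∪ (FOLLOW(N) if α ⇒* ε)).

Relevant sets:
  FIRST(Y) = { 'x' }

C → Y x: PREDICT = { 'x' }
C → (: PREDICT = { '(' }
C → y: PREDICT = { 'y' }
  'y' is in predict set, so this production goes in M[C, 'y']

M[C, 'y'] = C → y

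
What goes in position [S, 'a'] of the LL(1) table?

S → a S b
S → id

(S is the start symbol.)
To find M[S, 'a'], we find productions for S where 'a' is in the predict set (PREDICT(N → α) = (FIRST(α) \ {ε}) ∪ (FOLLOW(N) if α ⇒* ε)).

S → a S b: PREDICT = { 'a' }
  'a' is in predict set, so this production goes in M[S, 'a']
S → id: PREDICT = { 'id' }

M[S, 'a'] = S → a S b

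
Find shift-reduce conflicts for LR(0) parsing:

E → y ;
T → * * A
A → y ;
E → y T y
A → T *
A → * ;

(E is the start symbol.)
Augment with E' → E and build the canonical LR(0) collection (I0 = CLOSURE({[E' → . E]}), then GOTO on every symbol after a dot until no new states appear). It has 15 states:
  I0: { [E → . y ;], [E → . y T y], [E' → . E] }  — shift
  I1: { [E' → E .] }  — accept
  I2: { [E → y . ;], [E → y . T y], [T → . * * A] }  — shift
  I3: { [T → * . * A] }  — shift
  I4: { [E → y ; .] }  — reduce
  I5: { [E → y T . y] }  — shift
  I6: { [E → y T y .] }  — reduce
  I7: { [A → . * ;], [A → . T *], [A → . y ;], [T → * * . A], [T → . * * A] }  — shift
  I8: { [A → * . ;], [T → * . * A] }  — shift
  I9: { [T → * * A .] }  — reduce
  I10: { [A → T . *] }  — shift
  I11: { [A → y . ;] }  — shift
  I12: { [A → y ; .] }  — reduce
  I13: { [A → T * .] }  — reduce
  I14: { [A → * ; .] }  — reduce

No state contains both a complete item and a shift item.

Answer: No shift-reduce conflicts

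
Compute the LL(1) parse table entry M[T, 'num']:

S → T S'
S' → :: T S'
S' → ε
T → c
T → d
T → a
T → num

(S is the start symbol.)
T → num

To find M[T, 'num'], we find productions for T where 'num' is in the predict set (PREDICT(N → α) = (FIRST(α) \ {ε}) ∪ (FOLLOW(N) if α ⇒* ε)).

T → c: PREDICT = { 'c' }
T → d: PREDICT = { 'd' }
T → a: PREDICT = { 'a' }
T → num: PREDICT = { 'num' }
  'num' is in predict set, so this production goes in M[T, 'num']

M[T, 'num'] = T → num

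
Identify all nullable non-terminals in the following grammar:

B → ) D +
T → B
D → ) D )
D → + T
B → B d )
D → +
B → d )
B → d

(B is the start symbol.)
A non-terminal is nullable if it can derive ε (the empty string): either it has an ε-production, or it has a production whose right-hand side consists entirely of nullable non-terminals.

There are no ε-productions, so no non-terminal can derive ε.
No non-terminals are nullable.

Answer: None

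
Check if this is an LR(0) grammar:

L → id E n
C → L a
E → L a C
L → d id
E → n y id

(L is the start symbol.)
Yes, the grammar is LR(0)

Augment with L' → L and build the canonical LR(0) collection (I0 = CLOSURE({[L' → . L]}), then GOTO on every symbol after a dot until no new states appear). It has 15 states:
  I0: { [L → . d id], [L → . id E n], [L' → . L] }  — shift
  I1: { [L' → L .] }  — accept
  I2: { [L → d . id] }  — shift
  I3: { [E → . L a C], [E → . n y id], [L → . d id], [L → . id E n], [L → id . E n] }  — shift
  I4: { [L → id E . n] }  — shift
  I5: { [E → L . a C] }  — shift
  I6: { [E → n . y id] }  — shift
  I7: { [E → n y . id] }  — shift
  I8: { [E → n y id .] }  — reduce
  I9: { [C → . L a], [E → L a . C], [L → . d id], [L → . id E n] }  — shift
  I10: { [E → L a C .] }  — reduce
  I11: { [C → L . a] }  — shift
  I12: { [C → L a .] }  — reduce
  I13: { [L → id E n .] }  — reduce
  I14: { [L → d id .] }  — reduce

Every state is either a pure shift/goto state or contains exactly one complete item and nothing to shift — no conflicts. The grammar is LR(0).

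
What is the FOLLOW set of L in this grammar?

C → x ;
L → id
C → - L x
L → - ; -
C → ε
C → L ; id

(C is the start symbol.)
{ ';', 'x' }

To compute FOLLOW(L), find every occurrence of L on a right-hand side N → α L β: add FIRST(β) \ {ε}, and if β is empty or nullable also add FOLLOW(N). Iterate to a fixed point.

In C → - L x: L is followed by x, add FIRST(x) \ {ε} = { 'x' }
In C → L ; id: L is followed by ';' id, add FIRST(';' id) \ {ε} = { ';' }

Taking the union: FOLLOW(L) = { ';', 'x' }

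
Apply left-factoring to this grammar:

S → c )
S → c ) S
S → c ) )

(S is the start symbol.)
S → c ) S'
S' → ε
S' → S
S' → )

Left-factoring transforms A → αβ₁ | αβ₂ into A → αA' and A' → β₁ | β₂
(α is the longest common prefix among the alternatives). Repeat until
no nonterminal has two alternatives with a common prefix.

Round 1: S has alternatives sharing prefix 'c )'. Introduce S': S → c ) S'
  Add: S' → ε
  Add: S' → S
  Add: S' → )

No remaining common prefixes — done.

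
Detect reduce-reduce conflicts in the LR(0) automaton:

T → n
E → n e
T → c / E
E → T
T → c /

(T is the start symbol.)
No reduce-reduce conflicts

Augment with T' → T and build the canonical LR(0) collection (I0 = CLOSURE({[T' → . T]}), then GOTO on every symbol after a dot until no new states appear). It has 9 states:
  I0: { [T → . c / E], [T → . c /], [T → . n], [T' → . T] }  — shift
  I1: { [T' → T .] }  — accept
  I2: { [T → c . / E], [T → c . /] }  — shift
  I3: { [T → n .] }  — reduce
  I4: { [E → . T], [E → . n e], [T → . c / E], [T → . c /], [T → . n], [T → c / . E], [T → c / .] }  — shift, reduce
  I5: { [T → c / E .] }  — reduce
  I6: { [E → T .] }  — reduce
  I7: { [E → n . e], [T → n .] }  — shift, reduce
  I8: { [E → n e .] }  — reduce

No state contains more than one complete item.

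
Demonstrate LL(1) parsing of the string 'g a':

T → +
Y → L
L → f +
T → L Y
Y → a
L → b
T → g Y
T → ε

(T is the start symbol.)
Stack is shown with the top on the left.

Stack  Input  Action
--------------------
T $    g a $  output T → g Y
g Y $  g a $  match 'g'
Y $    a $    output Y → a
a $    a $    match 'a'
$      $      accept

The string is accepted.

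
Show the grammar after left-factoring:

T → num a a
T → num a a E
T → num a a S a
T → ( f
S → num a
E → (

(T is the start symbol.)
T → num a a T'
T' → ε
T' → E
T' → S a
T → ( f
S → num a
E → (

Left-factoring transforms A → αβ₁ | αβ₂ into A → αA' and A' → β₁ | β₂
(α is the longest common prefix among the alternatives). Repeat until
no nonterminal has two alternatives with a common prefix.

Round 1: T has alternatives sharing prefix 'num a a'. Introduce T': T → num a a T'
  Add: T' → ε
  Add: T' → E
  Add: T' → S a

No remaining common prefixes — done.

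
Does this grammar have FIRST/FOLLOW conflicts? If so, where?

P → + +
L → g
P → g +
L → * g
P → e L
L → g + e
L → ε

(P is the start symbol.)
No FIRST/FOLLOW conflicts.

A FIRST/FOLLOW conflict occurs when a non-terminal N has a nullable alternative N → β (β ⇒* ε) and another alternative N → α with FIRST(α) ∩ FOLLOW(N) ≠ ∅: on such a lookahead the parser cannot decide between expanding α and letting N vanish via β.

Nullable non-terminals: L.

L: nullable alternative(s) L → ε; FOLLOW(L) = { $ }
  L → g: FIRST \ {ε} = { 'g' } — disjoint from FOLLOW(L)
  L → * g: FIRST \ {ε} = { '*' } — disjoint from FOLLOW(L)
  L → g + e: FIRST \ {ε} = { 'g' } — disjoint from FOLLOW(L)
  L → ε: FIRST \ {ε} = { } — this is the only nullable alternative, skip

P has no nullable alternative, so no FIRST/FOLLOW check is needed there.

No FIRST/FOLLOW conflicts found.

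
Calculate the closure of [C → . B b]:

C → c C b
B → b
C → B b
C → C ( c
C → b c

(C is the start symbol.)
{ [B → . b], [C → . B b] }

To compute CLOSURE, for each item [A → α.Bβ] where B is a non-terminal, add [B → .γ] for all productions B → γ; repeat for the newly added items until nothing changes.

Start with: [C → . B b]
  [C → . B b] has the dot before B: add [B → . b]
No further items can be added.

CLOSURE = { [B → . b], [C → . B b] }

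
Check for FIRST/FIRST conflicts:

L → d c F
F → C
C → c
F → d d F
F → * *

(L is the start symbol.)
No FIRST/FIRST conflicts.

FIRST sets of the non-terminals at (or reachable through a nullable prefix from) the front of some alternative:
  FIRST(C) = { 'c' }

Productions for F:
  F → C: FIRST = { 'c' }
  F → d d F: FIRST = { 'd' }
  F → * *: FIRST = { '*' }
L, C have only one production, so no FIRST/FIRST conflict is possible there.

All alternatives of each non-terminal have pairwise disjoint FIRST sets.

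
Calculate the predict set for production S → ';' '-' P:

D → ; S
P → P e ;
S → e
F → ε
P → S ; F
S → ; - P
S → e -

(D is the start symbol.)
PREDICT(S → ';' '-' P) = (FIRST(RHS) \ {ε}) ∪ (FOLLOW(S) if ε ∈ FIRST(RHS), i.e. RHS ⇒* ε)
FIRST(';' '-' P) = { ';' }
ε ∉ FIRST(';' '-' P), so FOLLOW(S) is not added.
PREDICT(S → ';' '-' P) = { ';' }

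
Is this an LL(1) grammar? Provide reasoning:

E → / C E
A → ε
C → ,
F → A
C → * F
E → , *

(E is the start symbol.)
For E:
  PREDICT(E → '/' C E) = { '/' }
  PREDICT(E → ',' '*') = { ',' }
For C:
  PREDICT(C → ',') = { ',' }
  PREDICT(C → '*' F) = { '*' }
A, F have a single production, so nothing to check there.

All predict sets are disjoint. The grammar IS LL(1).

Answer: Yes, the grammar is LL(1).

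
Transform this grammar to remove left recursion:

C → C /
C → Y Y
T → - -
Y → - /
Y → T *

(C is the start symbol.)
C → Y Y C'
C' → / C'
C' → ε
T → - -
Y → - /
Y → T *

C is directly left-recursive. The standard transformation for
  A → A α₁ | ... | A α_m | β₁ | ... | β_n
is
  A  → β₁ A' | ... | β_n A'
  A' → α₁ A' | ... | α_m A' | ε

C → Y Y becomes C → Y Y C'
C → C / becomes C' → / C'
Add C' → ε

Productions for other non-terminals are unchanged:
  T → - -
  Y → - /
  Y → T *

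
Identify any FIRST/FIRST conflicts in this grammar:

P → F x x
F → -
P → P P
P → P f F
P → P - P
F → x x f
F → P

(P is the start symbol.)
Yes. P → F x x / P → P P on { '-', 'x' }; P → F x x / P → P f F on { '-', 'x' }; P → F x x / P → P '-' P on { '-', 'x' }; P → P P / P → P f F on { '-', 'x' }; P → P P / P → P '-' P on { '-', 'x' }; P → P f F / P → P '-' P on { '-', 'x' }; F → '-' / F → P on { '-' }; F → x x f / F → P on { 'x' }

FIRST sets of the non-terminals at (or reachable through a nullable prefix from) the front of some alternative:
  FIRST(F) = { '-', 'x' }
  FIRST(P) = { '-', 'x' }

Productions for P:
  P → F x x: FIRST = { '-', 'x' }
  P → P P: FIRST = { '-', 'x' }
  P → P f F: FIRST = { '-', 'x' }
  P → P - P: FIRST = { '-', 'x' }
Productions for F:
  F → -: FIRST = { '-' }
  F → x x f: FIRST = { 'x' }
  F → P: FIRST = { '-', 'x' }

Conflict for P: P → F x x and P → P P
  Overlap: { '-', 'x' }
Conflict for P: P → F x x and P → P f F
  Overlap: { '-', 'x' }
Conflict for P: P → F x x and P → P - P
  Overlap: { '-', 'x' }
Conflict for P: P → P P and P → P f F
  Overlap: { '-', 'x' }
Conflict for P: P → P P and P → P - P
  Overlap: { '-', 'x' }
Conflict for P: P → P f F and P → P - P
  Overlap: { '-', 'x' }
Conflict for F: F → - and F → P
  Overlap: { '-' }
Conflict for F: F → x x f and F → P
  Overlap: { 'x' }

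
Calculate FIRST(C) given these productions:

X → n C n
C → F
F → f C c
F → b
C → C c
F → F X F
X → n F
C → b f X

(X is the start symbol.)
{ 'b', 'f' }

To compute FIRST(C), examine every production with C on the left-hand side, reading each right-hand side left to right until a non-nullable symbol is reached.

FIRST sets of the other non-terminals involved (by the same procedure, iterated to a fixed point):
  FIRST(F) = { 'b', 'f' }

From C → F:
  - F is a non-terminal: add FIRST(F) \ {ε} = { 'b', 'f' }
    F is not nullable, so stop
From C → C c:
  - C is the symbol being defined: contributes nothing new
    C is not nullable, so stop
From C → b f X:
  - b is a terminal: add 'b' and stop

Collecting: FIRST(C) = { 'b', 'f' }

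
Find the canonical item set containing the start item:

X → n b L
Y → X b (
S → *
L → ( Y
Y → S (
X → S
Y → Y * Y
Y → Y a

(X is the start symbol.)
First, augment the grammar with X' → X
I₀ = CLOSURE({ [X' → . X] }):
  [X' → . X] has the dot before X: add [X → . n b L], [X → . S]
  [X → . S] has the dot before S: add [S → . *]
No further items can be added.

I₀ = { [S → . *], [X → . S], [X → . n b L], [X' → . X] }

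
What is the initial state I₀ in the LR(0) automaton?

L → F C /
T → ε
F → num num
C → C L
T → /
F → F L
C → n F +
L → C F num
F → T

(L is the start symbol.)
First, augment the grammar with L' → L
I₀ = CLOSURE({ [L' → . L] }):
  [L' → . L] has the dot before L: add [L → . F C /], [L → . C F num]
  [L → . F C /] has the dot before F: add [F → . num num], [F → . F L], [F → . T]
  [L → . C F num] has the dot before C: add [C → . C L], [C → . n F +]
  [F → . T] has the dot before T: add [T → .], [T → . /]
No further items can be added.

I₀ = { [C → . C L], [C → . n F +], [F → . F L], [F → . T], [F → . num num], [L → . C F num], [L → . F C /], [L' → . L], [T → . /], [T → .] }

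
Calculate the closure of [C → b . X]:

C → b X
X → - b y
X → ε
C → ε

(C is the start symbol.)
To compute CLOSURE, for each item [A → α.Bβ] where B is a non-terminal, add [B → .γ] for all productions B → γ; repeat for the newly added items until nothing changes.

Start with: [C → b . X]
  [C → b . X] has the dot before X: add [X → . - b y], [X → .]
No further items can be added.

CLOSURE = { [C → b . X], [X → . - b y], [X → .] }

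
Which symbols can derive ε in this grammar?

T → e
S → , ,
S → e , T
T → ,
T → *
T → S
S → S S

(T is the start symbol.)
None

A non-terminal is nullable if it can derive ε (the empty string): either it has an ε-production, or it has a production whose right-hand side consists entirely of nullable non-terminals.

There are no ε-productions, so no non-terminal can derive ε.
No non-terminals are nullable.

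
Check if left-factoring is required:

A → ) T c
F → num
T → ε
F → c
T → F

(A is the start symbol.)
Left-factoring is needed when two productions for the same non-terminal
share a common prefix on the right-hand side.

Productions for F:
  F → num
  F → c
Productions for T:
  T → ε
  T → F

No common prefixes found.

Answer: No, left-factoring is not needed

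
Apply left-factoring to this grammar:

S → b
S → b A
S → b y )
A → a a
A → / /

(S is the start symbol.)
S → b S'
S' → ε
S' → A
S' → y )
A → a a
A → / /

Left-factoring transforms A → αβ₁ | αβ₂ into A → αA' and A' → β₁ | β₂
(α is the longest common prefix among the alternatives). Repeat until
no nonterminal has two alternatives with a common prefix.

Round 1: S has alternatives sharing prefix 'b'. Introduce S': S → b S'
  Add: S' → ε
  Add: S' → A
  Add: S' → y )

No remaining common prefixes — done.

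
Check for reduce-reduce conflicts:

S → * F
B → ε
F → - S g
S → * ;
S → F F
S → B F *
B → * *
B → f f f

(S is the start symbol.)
Augment with S' → S and build the canonical LR(0) collection (I0 = CLOSURE({[S' → . S]}), then GOTO on every symbol after a dot until no new states appear). It has 17 states:
  I0: { [B → . * *], [B → . f f f], [B → .], [F → . - S g], [S → . * ;], [S → . * F], [S → . B F *], [S → . F F], [S' → . S] }  — shift, reduce
  I1: { [B → * . *], [F → . - S g], [S → * . ;], [S → * . F] }  — shift
  I2: { [B → . * *], [B → . f f f], [B → .], [F → - . S g], [F → . - S g], [S → . * ;], [S → . * F], [S → . B F *], [S → . F F] }  — shift, reduce
  I3: { [F → . - S g], [S → B . F *] }  — shift
  I4: { [F → . - S g], [S → F . F] }  — shift
  I5: { [S' → S .] }  — accept
  I6: { [B → f . f f] }  — shift
  I7: { [B → f f . f] }  — shift
  I8: { [B → f f f .] }  — reduce
  I9: { [S → F F .] }  — reduce
  I10: { [S → B F . *] }  — shift
  I11: { [S → B F * .] }  — reduce
  I12: { [F → - S . g] }  — shift
  I13: { [F → - S g .] }  — reduce
  I14: { [B → * * .] }  — reduce
  I15: { [S → * ; .] }  — reduce
  I16: { [S → * F .] }  — reduce

No state contains more than one complete item.

Answer: No reduce-reduce conflicts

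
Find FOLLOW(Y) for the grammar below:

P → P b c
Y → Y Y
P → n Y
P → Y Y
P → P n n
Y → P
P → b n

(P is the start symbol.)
To compute FOLLOW(Y), find every occurrence of Y on a right-hand side N → α Y β: add FIRST(β) \ {ε}, and if β is empty or nullable also add FOLLOW(N). Iterate to a fixed point.

In Y → Y Y: Y is followed by Y, add FIRST(Y) \ {ε} = { 'b', 'n' }
In Y → Y Y: Y is at the end; this adds FOLLOW(Y) to itself — nothing new
In P → n Y: Y is at the end, add FOLLOW(P)
In P → Y Y: Y is followed by Y, add FIRST(Y) \ {ε} = { 'b', 'n' }
In P → Y Y: Y is at the end, add FOLLOW(P)

The FOLLOW sets referred to above (computed the same way, to a fixed point):
  FOLLOW(P) = { $, 'b', 'n' }

Taking the union: FOLLOW(Y) = { $, 'b', 'n' }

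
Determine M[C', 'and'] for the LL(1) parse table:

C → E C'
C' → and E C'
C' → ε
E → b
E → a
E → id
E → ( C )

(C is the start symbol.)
To find M[C', 'and'], we find productions for C' where 'and' is in the predict set (PREDICT(N → α) = (FIRST(α) \ {ε}) ∪ (FOLLOW(N) if α ⇒* ε)).

Relevant sets:
  FOLLOW(C') = { $, ')' }

C' → and E C': PREDICT = { 'and' }
  'and' is in predict set, so this production goes in M[C', 'and']
C' → ε: PREDICT = { $, ')' }

M[C', 'and'] = C' → and E C'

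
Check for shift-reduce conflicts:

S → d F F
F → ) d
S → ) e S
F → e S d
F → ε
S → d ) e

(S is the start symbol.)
A shift-reduce conflict occurs when an LR(0) state has both:
  - a complete (reduce) item [A → α .] (dot at the end), and
  - a shift item [B → β . c γ] (dot before a terminal).

Augment with S' → S and build the canonical LR(0) collection (I0 = CLOSURE({[S' → . S]}), then GOTO on every symbol after a dot until no new states appear). It has 15 states:
  I0: { [S → . ) e S], [S → . d ) e], [S → . d F F], [S' → . S] }  — shift
  I1: { [S → ) . e S] }  — shift
  I2: { [S' → S .] }  — accept
  I3: { [F → . ) d], [F → . e S d], [F → .], [S → d . ) e], [S → d . F F] }  — shift, reduce
  I4: { [F → ) . d], [S → d ) . e] }  — shift
  I5: { [F → . ) d], [F → . e S d], [F → .], [S → d F . F] }  — shift, reduce
  I6: { [F → e . S d], [S → . ) e S], [S → . d ) e], [S → . d F F] }  — shift
  I7: { [F → e S . d] }  — shift
  I8: { [F → e S d .] }  — reduce
  I9: { [F → ) . d] }  — shift
  I10: { [S → d F F .] }  — reduce
  I11: { [F → ) d .] }  — reduce
  I12: { [S → d ) e .] }  — reduce
  I13: { [S → ) e . S], [S → . ) e S], [S → . d ) e], [S → . d F F] }  — shift
  I14: { [S → ) e S .] }  — reduce

I3 contains reduce item [F → .] and shift items [F → . ) d], [F → . e S d], [S → d . ) e] — shift-reduce conflict.
I5 contains reduce item [F → .] and shift items [F → . ) d], [F → . e S d] — shift-reduce conflict.

Answer: Yes — I3: [F → .] vs [F → . ) d]; I5: [F → .] vs [F → . ) d]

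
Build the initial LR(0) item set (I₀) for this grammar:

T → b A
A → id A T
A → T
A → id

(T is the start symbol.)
{ [T → . b A], [T' → . T] }

First, augment the grammar with T' → T
I₀ = CLOSURE({ [T' → . T] }):
  [T' → . T] has the dot before T: add [T → . b A]
No further items can be added.

I₀ = { [T → . b A], [T' → . T] }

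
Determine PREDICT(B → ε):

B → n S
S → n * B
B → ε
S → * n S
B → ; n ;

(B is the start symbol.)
PREDICT(B → ε) = (FIRST(RHS) \ {ε}) ∪ (FOLLOW(B) if ε ∈ FIRST(RHS), i.e. RHS ⇒* ε)
The right-hand side is ε (FIRST(ε) = { ε }), so the predict set is FOLLOW(B) = { $ }
PREDICT(B → ε) = { $ }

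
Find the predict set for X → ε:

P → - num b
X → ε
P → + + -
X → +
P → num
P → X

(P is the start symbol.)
PREDICT(X → ε) = (FIRST(RHS) \ {ε}) ∪ (FOLLOW(X) if ε ∈ FIRST(RHS), i.e. RHS ⇒* ε)
The right-hand side is ε (FIRST(ε) = { ε }), so the predict set is FOLLOW(X) = { $ }
PREDICT(X → ε) = { $ }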